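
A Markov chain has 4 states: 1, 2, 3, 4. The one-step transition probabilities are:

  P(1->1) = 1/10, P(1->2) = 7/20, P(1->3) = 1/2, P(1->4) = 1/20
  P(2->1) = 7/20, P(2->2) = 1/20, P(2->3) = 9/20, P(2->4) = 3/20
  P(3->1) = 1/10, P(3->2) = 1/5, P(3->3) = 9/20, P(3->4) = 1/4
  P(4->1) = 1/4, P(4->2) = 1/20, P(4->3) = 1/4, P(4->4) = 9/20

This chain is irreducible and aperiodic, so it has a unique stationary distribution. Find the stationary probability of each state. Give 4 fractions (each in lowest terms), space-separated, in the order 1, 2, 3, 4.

The stationary distribution satisfies pi = pi * P, i.e.:
  pi_1 = 1/10*pi_1 + 7/20*pi_2 + 1/10*pi_3 + 1/4*pi_4
  pi_2 = 7/20*pi_1 + 1/20*pi_2 + 1/5*pi_3 + 1/20*pi_4
  pi_3 = 1/2*pi_1 + 9/20*pi_2 + 9/20*pi_3 + 1/4*pi_4
  pi_4 = 1/20*pi_1 + 3/20*pi_2 + 1/4*pi_3 + 9/20*pi_4
with normalization: pi_1 + pi_2 + pi_3 + pi_4 = 1.

Using the first 3 balance equations plus normalization, the linear system A*pi = b is:
  [-9/10, 7/20, 1/10, 1/4] . pi = 0
  [7/20, -19/20, 1/5, 1/20] . pi = 0
  [1/2, 9/20, -11/20, 1/4] . pi = 0
  [1, 1, 1, 1] . pi = 1

Solving yields:
  pi_1 = 645/3617
  pi_2 = 1193/7234
  pi_3 = 1481/3617
  pi_4 = 1789/7234

Verification (pi * P):
  645/3617*1/10 + 1193/7234*7/20 + 1481/3617*1/10 + 1789/7234*1/4 = 645/3617 = pi_1  (ok)
  645/3617*7/20 + 1193/7234*1/20 + 1481/3617*1/5 + 1789/7234*1/20 = 1193/7234 = pi_2  (ok)
  645/3617*1/2 + 1193/7234*9/20 + 1481/3617*9/20 + 1789/7234*1/4 = 1481/3617 = pi_3  (ok)
  645/3617*1/20 + 1193/7234*3/20 + 1481/3617*1/4 + 1789/7234*9/20 = 1789/7234 = pi_4  (ok)

Answer: 645/3617 1193/7234 1481/3617 1789/7234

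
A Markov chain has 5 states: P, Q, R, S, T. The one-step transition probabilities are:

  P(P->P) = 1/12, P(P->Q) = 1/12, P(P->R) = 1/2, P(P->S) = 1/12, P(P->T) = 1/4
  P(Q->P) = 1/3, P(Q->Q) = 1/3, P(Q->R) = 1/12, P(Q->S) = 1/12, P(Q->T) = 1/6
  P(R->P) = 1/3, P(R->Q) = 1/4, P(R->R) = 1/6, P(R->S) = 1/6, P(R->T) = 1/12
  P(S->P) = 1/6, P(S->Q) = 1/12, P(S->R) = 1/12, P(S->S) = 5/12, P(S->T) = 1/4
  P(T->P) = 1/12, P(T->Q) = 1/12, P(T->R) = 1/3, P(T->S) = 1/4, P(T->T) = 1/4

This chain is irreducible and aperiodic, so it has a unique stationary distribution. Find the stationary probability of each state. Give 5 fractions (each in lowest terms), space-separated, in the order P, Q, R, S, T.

Answer: 1481/7402 605/3701 872/3701 754/3701 1459/7402

Derivation:
The stationary distribution satisfies pi = pi * P, i.e.:
  pi_P = 1/12*pi_P + 1/3*pi_Q + 1/3*pi_R + 1/6*pi_S + 1/12*pi_T
  pi_Q = 1/12*pi_P + 1/3*pi_Q + 1/4*pi_R + 1/12*pi_S + 1/12*pi_T
  pi_R = 1/2*pi_P + 1/12*pi_Q + 1/6*pi_R + 1/12*pi_S + 1/3*pi_T
  pi_S = 1/12*pi_P + 1/12*pi_Q + 1/6*pi_R + 5/12*pi_S + 1/4*pi_T
  pi_T = 1/4*pi_P + 1/6*pi_Q + 1/12*pi_R + 1/4*pi_S + 1/4*pi_T
with normalization: pi_P + pi_Q + pi_R + pi_S + pi_T = 1.

Using the first 4 balance equations plus normalization, the linear system A*pi = b is:
  [-11/12, 1/3, 1/3, 1/6, 1/12] . pi = 0
  [1/12, -2/3, 1/4, 1/12, 1/12] . pi = 0
  [1/2, 1/12, -5/6, 1/12, 1/3] . pi = 0
  [1/12, 1/12, 1/6, -7/12, 1/4] . pi = 0
  [1, 1, 1, 1, 1] . pi = 1

Solving yields:
  pi_P = 1481/7402
  pi_Q = 605/3701
  pi_R = 872/3701
  pi_S = 754/3701
  pi_T = 1459/7402

Verification (pi * P):
  1481/7402*1/12 + 605/3701*1/3 + 872/3701*1/3 + 754/3701*1/6 + 1459/7402*1/12 = 1481/7402 = pi_P  (ok)
  1481/7402*1/12 + 605/3701*1/3 + 872/3701*1/4 + 754/3701*1/12 + 1459/7402*1/12 = 605/3701 = pi_Q  (ok)
  1481/7402*1/2 + 605/3701*1/12 + 872/3701*1/6 + 754/3701*1/12 + 1459/7402*1/3 = 872/3701 = pi_R  (ok)
  1481/7402*1/12 + 605/3701*1/12 + 872/3701*1/6 + 754/3701*5/12 + 1459/7402*1/4 = 754/3701 = pi_S  (ok)
  1481/7402*1/4 + 605/3701*1/6 + 872/3701*1/12 + 754/3701*1/4 + 1459/7402*1/4 = 1459/7402 = pi_T  (ok)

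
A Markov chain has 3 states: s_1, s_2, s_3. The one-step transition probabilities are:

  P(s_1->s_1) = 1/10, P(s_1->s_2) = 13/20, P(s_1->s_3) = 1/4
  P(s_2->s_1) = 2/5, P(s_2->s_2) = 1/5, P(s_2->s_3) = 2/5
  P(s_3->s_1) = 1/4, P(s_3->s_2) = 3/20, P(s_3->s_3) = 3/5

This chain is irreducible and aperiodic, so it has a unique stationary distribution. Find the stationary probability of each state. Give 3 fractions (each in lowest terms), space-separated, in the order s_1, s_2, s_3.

Answer: 104/407 119/407 184/407

Derivation:
The stationary distribution satisfies pi = pi * P, i.e.:
  pi_s_1 = 1/10*pi_s_1 + 2/5*pi_s_2 + 1/4*pi_s_3
  pi_s_2 = 13/20*pi_s_1 + 1/5*pi_s_2 + 3/20*pi_s_3
  pi_s_3 = 1/4*pi_s_1 + 2/5*pi_s_2 + 3/5*pi_s_3
with normalization: pi_s_1 + pi_s_2 + pi_s_3 = 1.

Using the first 2 balance equations plus normalization, the linear system A*pi = b is:
  [-9/10, 2/5, 1/4] . pi = 0
  [13/20, -4/5, 3/20] . pi = 0
  [1, 1, 1] . pi = 1

Solving yields:
  pi_s_1 = 104/407
  pi_s_2 = 119/407
  pi_s_3 = 184/407

Verification (pi * P):
  104/407*1/10 + 119/407*2/5 + 184/407*1/4 = 104/407 = pi_s_1  (ok)
  104/407*13/20 + 119/407*1/5 + 184/407*3/20 = 119/407 = pi_s_2  (ok)
  104/407*1/4 + 119/407*2/5 + 184/407*3/5 = 184/407 = pi_s_3  (ok)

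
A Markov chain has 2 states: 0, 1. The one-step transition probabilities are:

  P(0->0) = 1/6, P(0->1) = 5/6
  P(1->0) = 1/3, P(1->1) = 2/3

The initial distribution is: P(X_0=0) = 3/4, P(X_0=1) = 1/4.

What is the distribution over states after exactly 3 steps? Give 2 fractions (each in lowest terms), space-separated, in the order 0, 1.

Answer: 245/864 619/864

Derivation:
Propagating the distribution step by step (d_{t+1} = d_t * P):
d_0 = (0=3/4, 1=1/4)
  d_1[0] = 3/4*1/6 + 1/4*1/3 = 5/24
  d_1[1] = 3/4*5/6 + 1/4*2/3 = 19/24
d_1 = (0=5/24, 1=19/24)
  d_2[0] = 5/24*1/6 + 19/24*1/3 = 43/144
  d_2[1] = 5/24*5/6 + 19/24*2/3 = 101/144
d_2 = (0=43/144, 1=101/144)
  d_3[0] = 43/144*1/6 + 101/144*1/3 = 245/864
  d_3[1] = 43/144*5/6 + 101/144*2/3 = 619/864
d_3 = (0=245/864, 1=619/864)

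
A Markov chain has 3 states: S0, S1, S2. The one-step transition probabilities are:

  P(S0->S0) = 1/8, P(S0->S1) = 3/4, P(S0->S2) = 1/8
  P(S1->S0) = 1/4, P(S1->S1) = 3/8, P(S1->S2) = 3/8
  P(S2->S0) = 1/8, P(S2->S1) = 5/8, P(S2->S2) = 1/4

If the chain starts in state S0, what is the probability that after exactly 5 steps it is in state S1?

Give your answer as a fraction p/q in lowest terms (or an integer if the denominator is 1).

Computing P^5 by repeated multiplication:
P^1 =
  S0: [1/8, 3/4, 1/8]
  S1: [1/4, 3/8, 3/8]
  S2: [1/8, 5/8, 1/4]
P^2 =
  S0: [7/32, 29/64, 21/64]
  S1: [11/64, 9/16, 17/64]
  S2: [13/64, 31/64, 5/16]
P^3 =
  S0: [93/512, 69/128, 143/512]
  S1: [25/128, 259/512, 153/512]
  S2: [95/512, 271/512, 73/256]
P^4 =
  S0: [197/1024, 2101/4096, 1207/4096]
  S1: [771/4096, 1071/2048, 1183/4096]
  S2: [783/4096, 2113/4096, 75/256]
P^5 =
  S0: [6197/32768, 8533/16384, 9505/32768]
  S1: [3119/16384, 16967/32768, 9563/32768]
  S2: [6209/32768, 17037/32768, 4761/16384]

(P^5)[S0 -> S1] = 8533/16384

Answer: 8533/16384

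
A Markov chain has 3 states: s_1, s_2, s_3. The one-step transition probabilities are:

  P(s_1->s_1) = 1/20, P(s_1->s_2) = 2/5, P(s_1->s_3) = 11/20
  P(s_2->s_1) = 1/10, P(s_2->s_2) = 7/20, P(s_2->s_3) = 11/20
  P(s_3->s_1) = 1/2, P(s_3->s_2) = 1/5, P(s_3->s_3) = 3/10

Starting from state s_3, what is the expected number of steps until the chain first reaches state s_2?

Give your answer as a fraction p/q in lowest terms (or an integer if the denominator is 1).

Answer: 145/39

Derivation:
Let h_i = expected steps to first reach s_2 from state i.
Boundary: h_s_2 = 0.
First-step equations for the other states:
  h_s_1 = 1 + 1/20*h_s_1 + 2/5*h_s_2 + 11/20*h_s_3
  h_s_3 = 1 + 1/2*h_s_1 + 1/5*h_s_2 + 3/10*h_s_3

Substituting h_s_2 = 0 and rearranging gives the linear system (I - Q) h = 1:
  [19/20, -11/20] . (h_s_1, h_s_3) = 1
  [-1/2, 7/10] . (h_s_1, h_s_3) = 1

Solving yields:
  h_s_1 = 125/39
  h_s_3 = 145/39

Starting state is s_3, so the expected hitting time is h_s_3 = 145/39.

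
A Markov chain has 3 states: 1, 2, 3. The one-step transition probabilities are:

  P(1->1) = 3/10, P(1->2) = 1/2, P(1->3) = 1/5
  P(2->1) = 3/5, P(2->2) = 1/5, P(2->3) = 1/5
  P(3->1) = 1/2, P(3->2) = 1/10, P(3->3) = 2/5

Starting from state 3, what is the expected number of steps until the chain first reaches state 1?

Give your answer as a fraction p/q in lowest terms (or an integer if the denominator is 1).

Let h_i = expected steps to first reach 1 from state i.
Boundary: h_1 = 0.
First-step equations for the other states:
  h_2 = 1 + 3/5*h_1 + 1/5*h_2 + 1/5*h_3
  h_3 = 1 + 1/2*h_1 + 1/10*h_2 + 2/5*h_3

Substituting h_1 = 0 and rearranging gives the linear system (I - Q) h = 1:
  [4/5, -1/5] . (h_2, h_3) = 1
  [-1/10, 3/5] . (h_2, h_3) = 1

Solving yields:
  h_2 = 40/23
  h_3 = 45/23

Starting state is 3, so the expected hitting time is h_3 = 45/23.

Answer: 45/23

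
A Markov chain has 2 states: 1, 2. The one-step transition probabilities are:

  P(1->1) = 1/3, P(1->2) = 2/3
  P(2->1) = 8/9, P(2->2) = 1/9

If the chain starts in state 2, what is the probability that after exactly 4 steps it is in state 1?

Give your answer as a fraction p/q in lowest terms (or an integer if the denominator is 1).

Computing P^4 by repeated multiplication:
P^1 =
  1: [1/3, 2/3]
  2: [8/9, 1/9]
P^2 =
  1: [19/27, 8/27]
  2: [32/81, 49/81]
P^3 =
  1: [121/243, 122/243]
  2: [488/729, 241/729]
P^4 =
  1: [1339/2187, 848/2187]
  2: [3392/6561, 3169/6561]

(P^4)[2 -> 1] = 3392/6561

Answer: 3392/6561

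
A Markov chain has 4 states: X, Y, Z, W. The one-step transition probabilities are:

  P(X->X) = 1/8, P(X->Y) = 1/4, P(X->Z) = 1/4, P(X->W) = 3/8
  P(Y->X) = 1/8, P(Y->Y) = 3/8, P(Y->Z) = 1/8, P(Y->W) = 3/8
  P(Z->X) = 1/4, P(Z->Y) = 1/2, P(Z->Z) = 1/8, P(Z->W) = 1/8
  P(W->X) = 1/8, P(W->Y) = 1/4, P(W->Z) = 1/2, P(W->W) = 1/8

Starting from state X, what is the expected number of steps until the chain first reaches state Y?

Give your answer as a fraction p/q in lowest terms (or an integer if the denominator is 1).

Answer: 47/15

Derivation:
Let h_i = expected steps to first reach Y from state i.
Boundary: h_Y = 0.
First-step equations for the other states:
  h_X = 1 + 1/8*h_X + 1/4*h_Y + 1/4*h_Z + 3/8*h_W
  h_Z = 1 + 1/4*h_X + 1/2*h_Y + 1/8*h_Z + 1/8*h_W
  h_W = 1 + 1/8*h_X + 1/4*h_Y + 1/2*h_Z + 1/8*h_W

Substituting h_Y = 0 and rearranging gives the linear system (I - Q) h = 1:
  [7/8, -1/4, -3/8] . (h_X, h_Z, h_W) = 1
  [-1/4, 7/8, -1/8] . (h_X, h_Z, h_W) = 1
  [-1/8, -1/2, 7/8] . (h_X, h_Z, h_W) = 1

Solving yields:
  h_X = 47/15
  h_Z = 37/15
  h_W = 3

Starting state is X, so the expected hitting time is h_X = 47/15.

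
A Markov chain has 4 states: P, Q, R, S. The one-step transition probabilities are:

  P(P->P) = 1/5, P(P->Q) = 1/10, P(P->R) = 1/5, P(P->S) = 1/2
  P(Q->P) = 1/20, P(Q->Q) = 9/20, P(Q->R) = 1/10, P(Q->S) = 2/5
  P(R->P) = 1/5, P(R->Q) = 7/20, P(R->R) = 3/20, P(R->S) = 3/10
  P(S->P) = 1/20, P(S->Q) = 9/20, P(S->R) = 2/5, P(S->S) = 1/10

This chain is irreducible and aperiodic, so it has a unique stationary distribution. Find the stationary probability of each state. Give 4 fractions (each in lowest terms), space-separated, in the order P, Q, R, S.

The stationary distribution satisfies pi = pi * P, i.e.:
  pi_P = 1/5*pi_P + 1/20*pi_Q + 1/5*pi_R + 1/20*pi_S
  pi_Q = 1/10*pi_P + 9/20*pi_Q + 7/20*pi_R + 9/20*pi_S
  pi_R = 1/5*pi_P + 1/10*pi_Q + 3/20*pi_R + 2/5*pi_S
  pi_S = 1/2*pi_P + 2/5*pi_Q + 3/10*pi_R + 1/10*pi_S
with normalization: pi_P + pi_Q + pi_R + pi_S = 1.

Using the first 3 balance equations plus normalization, the linear system A*pi = b is:
  [-4/5, 1/20, 1/5, 1/20] . pi = 0
  [1/10, -11/20, 7/20, 9/20] . pi = 0
  [1/5, 1/10, -17/20, 2/5] . pi = 0
  [1, 1, 1, 1] . pi = 1

Solving yields:
  pi_P = 403/4205
  pi_Q = 1663/4205
  pi_R = 882/4205
  pi_S = 1257/4205

Verification (pi * P):
  403/4205*1/5 + 1663/4205*1/20 + 882/4205*1/5 + 1257/4205*1/20 = 403/4205 = pi_P  (ok)
  403/4205*1/10 + 1663/4205*9/20 + 882/4205*7/20 + 1257/4205*9/20 = 1663/4205 = pi_Q  (ok)
  403/4205*1/5 + 1663/4205*1/10 + 882/4205*3/20 + 1257/4205*2/5 = 882/4205 = pi_R  (ok)
  403/4205*1/2 + 1663/4205*2/5 + 882/4205*3/10 + 1257/4205*1/10 = 1257/4205 = pi_S  (ok)

Answer: 403/4205 1663/4205 882/4205 1257/4205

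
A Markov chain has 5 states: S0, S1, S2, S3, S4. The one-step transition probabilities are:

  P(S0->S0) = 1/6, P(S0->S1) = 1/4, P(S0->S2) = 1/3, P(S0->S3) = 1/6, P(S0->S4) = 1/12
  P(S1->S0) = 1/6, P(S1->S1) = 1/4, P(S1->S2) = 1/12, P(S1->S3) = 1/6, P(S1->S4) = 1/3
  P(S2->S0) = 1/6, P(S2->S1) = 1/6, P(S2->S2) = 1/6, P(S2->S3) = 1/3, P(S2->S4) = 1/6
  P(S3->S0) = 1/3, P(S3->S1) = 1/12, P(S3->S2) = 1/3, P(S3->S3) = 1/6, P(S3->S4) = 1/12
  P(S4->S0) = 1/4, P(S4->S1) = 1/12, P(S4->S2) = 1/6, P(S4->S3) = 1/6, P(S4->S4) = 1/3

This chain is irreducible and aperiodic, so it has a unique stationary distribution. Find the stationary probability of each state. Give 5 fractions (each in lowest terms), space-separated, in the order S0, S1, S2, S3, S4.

Answer: 34/157 26/157 35/157 32/157 30/157

Derivation:
The stationary distribution satisfies pi = pi * P, i.e.:
  pi_S0 = 1/6*pi_S0 + 1/6*pi_S1 + 1/6*pi_S2 + 1/3*pi_S3 + 1/4*pi_S4
  pi_S1 = 1/4*pi_S0 + 1/4*pi_S1 + 1/6*pi_S2 + 1/12*pi_S3 + 1/12*pi_S4
  pi_S2 = 1/3*pi_S0 + 1/12*pi_S1 + 1/6*pi_S2 + 1/3*pi_S3 + 1/6*pi_S4
  pi_S3 = 1/6*pi_S0 + 1/6*pi_S1 + 1/3*pi_S2 + 1/6*pi_S3 + 1/6*pi_S4
  pi_S4 = 1/12*pi_S0 + 1/3*pi_S1 + 1/6*pi_S2 + 1/12*pi_S3 + 1/3*pi_S4
with normalization: pi_S0 + pi_S1 + pi_S2 + pi_S3 + pi_S4 = 1.

Using the first 4 balance equations plus normalization, the linear system A*pi = b is:
  [-5/6, 1/6, 1/6, 1/3, 1/4] . pi = 0
  [1/4, -3/4, 1/6, 1/12, 1/12] . pi = 0
  [1/3, 1/12, -5/6, 1/3, 1/6] . pi = 0
  [1/6, 1/6, 1/3, -5/6, 1/6] . pi = 0
  [1, 1, 1, 1, 1] . pi = 1

Solving yields:
  pi_S0 = 34/157
  pi_S1 = 26/157
  pi_S2 = 35/157
  pi_S3 = 32/157
  pi_S4 = 30/157

Verification (pi * P):
  34/157*1/6 + 26/157*1/6 + 35/157*1/6 + 32/157*1/3 + 30/157*1/4 = 34/157 = pi_S0  (ok)
  34/157*1/4 + 26/157*1/4 + 35/157*1/6 + 32/157*1/12 + 30/157*1/12 = 26/157 = pi_S1  (ok)
  34/157*1/3 + 26/157*1/12 + 35/157*1/6 + 32/157*1/3 + 30/157*1/6 = 35/157 = pi_S2  (ok)
  34/157*1/6 + 26/157*1/6 + 35/157*1/3 + 32/157*1/6 + 30/157*1/6 = 32/157 = pi_S3  (ok)
  34/157*1/12 + 26/157*1/3 + 35/157*1/6 + 32/157*1/12 + 30/157*1/3 = 30/157 = pi_S4  (ok)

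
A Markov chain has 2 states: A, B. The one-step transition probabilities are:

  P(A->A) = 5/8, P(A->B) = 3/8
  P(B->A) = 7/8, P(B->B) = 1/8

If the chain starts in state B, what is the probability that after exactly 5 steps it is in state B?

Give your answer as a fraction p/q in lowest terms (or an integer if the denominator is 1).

Computing P^5 by repeated multiplication:
P^1 =
  A: [5/8, 3/8]
  B: [7/8, 1/8]
P^2 =
  A: [23/32, 9/32]
  B: [21/32, 11/32]
P^3 =
  A: [89/128, 39/128]
  B: [91/128, 37/128]
P^4 =
  A: [359/512, 153/512]
  B: [357/512, 155/512]
P^5 =
  A: [1433/2048, 615/2048]
  B: [1435/2048, 613/2048]

(P^5)[B -> B] = 613/2048

Answer: 613/2048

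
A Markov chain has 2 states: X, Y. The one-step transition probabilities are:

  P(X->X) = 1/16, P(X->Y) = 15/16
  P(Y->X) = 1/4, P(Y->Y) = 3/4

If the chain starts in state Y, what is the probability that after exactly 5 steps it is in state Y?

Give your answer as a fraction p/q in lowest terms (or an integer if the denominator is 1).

Answer: 206943/262144

Derivation:
Computing P^5 by repeated multiplication:
P^1 =
  X: [1/16, 15/16]
  Y: [1/4, 3/4]
P^2 =
  X: [61/256, 195/256]
  Y: [13/64, 51/64]
P^3 =
  X: [841/4096, 3255/4096]
  Y: [217/1024, 807/1024]
P^4 =
  X: [13861/65536, 51675/65536]
  Y: [3445/16384, 12939/16384]
P^5 =
  X: [220561/1048576, 828015/1048576]
  Y: [55201/262144, 206943/262144]

(P^5)[Y -> Y] = 206943/262144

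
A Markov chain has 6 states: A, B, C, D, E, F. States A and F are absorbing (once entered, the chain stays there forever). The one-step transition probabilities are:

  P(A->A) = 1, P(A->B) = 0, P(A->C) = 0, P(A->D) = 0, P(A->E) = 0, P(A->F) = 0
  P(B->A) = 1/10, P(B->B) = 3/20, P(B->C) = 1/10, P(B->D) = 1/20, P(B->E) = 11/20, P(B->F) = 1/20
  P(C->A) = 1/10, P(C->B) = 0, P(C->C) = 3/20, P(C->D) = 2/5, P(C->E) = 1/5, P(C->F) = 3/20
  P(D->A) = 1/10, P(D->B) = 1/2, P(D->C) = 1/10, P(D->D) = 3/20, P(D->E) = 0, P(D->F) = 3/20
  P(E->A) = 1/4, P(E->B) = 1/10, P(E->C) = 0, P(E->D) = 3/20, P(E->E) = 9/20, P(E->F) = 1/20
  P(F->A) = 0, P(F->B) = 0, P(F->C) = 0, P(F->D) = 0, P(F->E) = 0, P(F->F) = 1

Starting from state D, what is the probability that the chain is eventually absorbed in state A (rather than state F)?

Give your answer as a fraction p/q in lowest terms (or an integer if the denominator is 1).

Answer: 6960/11623

Derivation:
Let a_i = P(absorbed in A | start in state i).
Boundary conditions: a_A = 1, a_F = 0.
For each transient state i, a_i = sum_j P(i->j) * a_j:
  a_B = 1/10*a_A + 3/20*a_B + 1/10*a_C + 1/20*a_D + 11/20*a_E + 1/20*a_F
  a_C = 1/10*a_A + 0*a_B + 3/20*a_C + 2/5*a_D + 1/5*a_E + 3/20*a_F
  a_D = 1/10*a_A + 1/2*a_B + 1/10*a_C + 3/20*a_D + 0*a_E + 3/20*a_F
  a_E = 1/4*a_A + 1/10*a_B + 0*a_C + 3/20*a_D + 9/20*a_E + 1/20*a_F

Substituting a_A = 1 and a_F = 0, rearrange to (I - Q) a = r where r[i] = P(i -> A):
  [17/20, -1/10, -1/20, -11/20] . (a_B, a_C, a_D, a_E) = 1/10
  [0, 17/20, -2/5, -1/5] . (a_B, a_C, a_D, a_E) = 1/10
  [-1/2, -1/10, 17/20, 0] . (a_B, a_C, a_D, a_E) = 1/10
  [-1/10, 0, -3/20, 11/20] . (a_B, a_C, a_D, a_E) = 1/4

Solving yields:
  a_B = 8171/11623
  a_C = 6682/11623
  a_D = 6960/11623
  a_E = 8667/11623

Starting state is D, so the absorption probability is a_D = 6960/11623.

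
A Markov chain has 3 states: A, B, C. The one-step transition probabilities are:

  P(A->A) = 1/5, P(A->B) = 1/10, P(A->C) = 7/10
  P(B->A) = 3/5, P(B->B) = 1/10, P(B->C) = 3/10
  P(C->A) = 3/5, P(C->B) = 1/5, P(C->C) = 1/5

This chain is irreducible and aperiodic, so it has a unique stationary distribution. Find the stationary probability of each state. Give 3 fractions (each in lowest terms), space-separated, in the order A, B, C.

The stationary distribution satisfies pi = pi * P, i.e.:
  pi_A = 1/5*pi_A + 3/5*pi_B + 3/5*pi_C
  pi_B = 1/10*pi_A + 1/10*pi_B + 1/5*pi_C
  pi_C = 7/10*pi_A + 3/10*pi_B + 1/5*pi_C
with normalization: pi_A + pi_B + pi_C = 1.

Using the first 2 balance equations plus normalization, the linear system A*pi = b is:
  [-4/5, 3/5, 3/5] . pi = 0
  [1/10, -9/10, 1/5] . pi = 0
  [1, 1, 1] . pi = 1

Solving yields:
  pi_A = 3/7
  pi_B = 1/7
  pi_C = 3/7

Verification (pi * P):
  3/7*1/5 + 1/7*3/5 + 3/7*3/5 = 3/7 = pi_A  (ok)
  3/7*1/10 + 1/7*1/10 + 3/7*1/5 = 1/7 = pi_B  (ok)
  3/7*7/10 + 1/7*3/10 + 3/7*1/5 = 3/7 = pi_C  (ok)

Answer: 3/7 1/7 3/7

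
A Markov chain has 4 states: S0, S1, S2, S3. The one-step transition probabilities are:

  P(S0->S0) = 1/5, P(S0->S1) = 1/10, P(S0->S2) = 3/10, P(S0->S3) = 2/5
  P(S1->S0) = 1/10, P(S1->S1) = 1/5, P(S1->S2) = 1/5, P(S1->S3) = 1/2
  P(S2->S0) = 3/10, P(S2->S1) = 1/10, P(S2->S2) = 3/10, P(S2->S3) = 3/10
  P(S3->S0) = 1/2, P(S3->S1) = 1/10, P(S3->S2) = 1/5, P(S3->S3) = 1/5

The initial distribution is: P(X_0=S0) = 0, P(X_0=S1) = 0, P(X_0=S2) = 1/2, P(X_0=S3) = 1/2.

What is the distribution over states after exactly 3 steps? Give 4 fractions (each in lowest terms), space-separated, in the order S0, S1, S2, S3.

Answer: 79/250 111/1000 511/2000 127/400

Derivation:
Propagating the distribution step by step (d_{t+1} = d_t * P):
d_0 = (S0=0, S1=0, S2=1/2, S3=1/2)
  d_1[S0] = 0*1/5 + 0*1/10 + 1/2*3/10 + 1/2*1/2 = 2/5
  d_1[S1] = 0*1/10 + 0*1/5 + 1/2*1/10 + 1/2*1/10 = 1/10
  d_1[S2] = 0*3/10 + 0*1/5 + 1/2*3/10 + 1/2*1/5 = 1/4
  d_1[S3] = 0*2/5 + 0*1/2 + 1/2*3/10 + 1/2*1/5 = 1/4
d_1 = (S0=2/5, S1=1/10, S2=1/4, S3=1/4)
  d_2[S0] = 2/5*1/5 + 1/10*1/10 + 1/4*3/10 + 1/4*1/2 = 29/100
  d_2[S1] = 2/5*1/10 + 1/10*1/5 + 1/4*1/10 + 1/4*1/10 = 11/100
  d_2[S2] = 2/5*3/10 + 1/10*1/5 + 1/4*3/10 + 1/4*1/5 = 53/200
  d_2[S3] = 2/5*2/5 + 1/10*1/2 + 1/4*3/10 + 1/4*1/5 = 67/200
d_2 = (S0=29/100, S1=11/100, S2=53/200, S3=67/200)
  d_3[S0] = 29/100*1/5 + 11/100*1/10 + 53/200*3/10 + 67/200*1/2 = 79/250
  d_3[S1] = 29/100*1/10 + 11/100*1/5 + 53/200*1/10 + 67/200*1/10 = 111/1000
  d_3[S2] = 29/100*3/10 + 11/100*1/5 + 53/200*3/10 + 67/200*1/5 = 511/2000
  d_3[S3] = 29/100*2/5 + 11/100*1/2 + 53/200*3/10 + 67/200*1/5 = 127/400
d_3 = (S0=79/250, S1=111/1000, S2=511/2000, S3=127/400)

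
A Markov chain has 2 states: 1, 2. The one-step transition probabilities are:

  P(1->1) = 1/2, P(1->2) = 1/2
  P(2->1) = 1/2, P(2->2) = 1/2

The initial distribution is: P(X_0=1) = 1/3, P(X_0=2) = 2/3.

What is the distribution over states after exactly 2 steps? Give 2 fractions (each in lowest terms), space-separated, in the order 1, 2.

Propagating the distribution step by step (d_{t+1} = d_t * P):
d_0 = (1=1/3, 2=2/3)
  d_1[1] = 1/3*1/2 + 2/3*1/2 = 1/2
  d_1[2] = 1/3*1/2 + 2/3*1/2 = 1/2
d_1 = (1=1/2, 2=1/2)
  d_2[1] = 1/2*1/2 + 1/2*1/2 = 1/2
  d_2[2] = 1/2*1/2 + 1/2*1/2 = 1/2
d_2 = (1=1/2, 2=1/2)

Answer: 1/2 1/2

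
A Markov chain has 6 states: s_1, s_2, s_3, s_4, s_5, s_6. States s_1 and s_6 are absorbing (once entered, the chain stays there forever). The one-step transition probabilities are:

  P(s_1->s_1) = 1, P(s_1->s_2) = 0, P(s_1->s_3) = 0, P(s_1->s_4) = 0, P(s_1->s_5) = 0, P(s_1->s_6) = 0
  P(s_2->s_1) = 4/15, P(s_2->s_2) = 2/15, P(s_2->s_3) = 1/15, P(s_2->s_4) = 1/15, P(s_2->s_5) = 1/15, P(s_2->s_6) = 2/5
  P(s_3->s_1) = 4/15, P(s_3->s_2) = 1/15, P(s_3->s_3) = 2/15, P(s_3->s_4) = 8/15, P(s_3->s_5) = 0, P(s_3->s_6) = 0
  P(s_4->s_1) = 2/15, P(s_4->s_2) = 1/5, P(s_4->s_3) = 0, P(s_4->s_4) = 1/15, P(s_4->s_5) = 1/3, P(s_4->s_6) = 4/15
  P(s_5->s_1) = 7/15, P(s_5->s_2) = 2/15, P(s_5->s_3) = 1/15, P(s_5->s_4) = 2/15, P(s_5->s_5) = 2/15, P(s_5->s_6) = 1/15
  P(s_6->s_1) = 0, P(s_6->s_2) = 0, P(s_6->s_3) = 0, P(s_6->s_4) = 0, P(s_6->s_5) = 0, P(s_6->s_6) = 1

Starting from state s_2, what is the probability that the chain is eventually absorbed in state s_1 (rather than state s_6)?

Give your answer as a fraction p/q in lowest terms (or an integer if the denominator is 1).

Answer: 4057/8954

Derivation:
Let a_i = P(absorbed in s_1 | start in state i).
Boundary conditions: a_s_1 = 1, a_s_6 = 0.
For each transient state i, a_i = sum_j P(i->j) * a_j:
  a_s_2 = 4/15*a_s_1 + 2/15*a_s_2 + 1/15*a_s_3 + 1/15*a_s_4 + 1/15*a_s_5 + 2/5*a_s_6
  a_s_3 = 4/15*a_s_1 + 1/15*a_s_2 + 2/15*a_s_3 + 8/15*a_s_4 + 0*a_s_5 + 0*a_s_6
  a_s_4 = 2/15*a_s_1 + 1/5*a_s_2 + 0*a_s_3 + 1/15*a_s_4 + 1/3*a_s_5 + 4/15*a_s_6
  a_s_5 = 7/15*a_s_1 + 2/15*a_s_2 + 1/15*a_s_3 + 2/15*a_s_4 + 2/15*a_s_5 + 1/15*a_s_6

Substituting a_s_1 = 1 and a_s_6 = 0, rearrange to (I - Q) a = r where r[i] = P(i -> s_1):
  [13/15, -1/15, -1/15, -1/15] . (a_s_2, a_s_3, a_s_4, a_s_5) = 4/15
  [-1/15, 13/15, -8/15, 0] . (a_s_2, a_s_3, a_s_4, a_s_5) = 4/15
  [-1/5, 0, 14/15, -1/3] . (a_s_2, a_s_3, a_s_4, a_s_5) = 2/15
  [-2/15, -1/15, -2/15, 13/15] . (a_s_2, a_s_3, a_s_4, a_s_5) = 7/15

Solving yields:
  a_s_2 = 4057/8954
  a_s_3 = 5837/8954
  a_s_4 = 4501/8954
  a_s_5 = 6587/8954

Starting state is s_2, so the absorption probability is a_s_2 = 4057/8954.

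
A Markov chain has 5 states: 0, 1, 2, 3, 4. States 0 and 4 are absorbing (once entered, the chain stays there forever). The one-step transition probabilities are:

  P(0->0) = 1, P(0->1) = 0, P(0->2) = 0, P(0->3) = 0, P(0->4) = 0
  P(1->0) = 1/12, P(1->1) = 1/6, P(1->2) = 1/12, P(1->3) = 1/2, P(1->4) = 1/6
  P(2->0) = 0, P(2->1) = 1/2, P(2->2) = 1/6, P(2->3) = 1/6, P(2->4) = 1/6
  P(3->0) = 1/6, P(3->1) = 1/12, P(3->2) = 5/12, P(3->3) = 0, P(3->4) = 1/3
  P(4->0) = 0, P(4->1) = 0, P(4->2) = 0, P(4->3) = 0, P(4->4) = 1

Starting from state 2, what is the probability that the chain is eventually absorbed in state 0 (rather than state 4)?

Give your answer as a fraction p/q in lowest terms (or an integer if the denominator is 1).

Answer: 31/131

Derivation:
Let a_i = P(absorbed in 0 | start in state i).
Boundary conditions: a_0 = 1, a_4 = 0.
For each transient state i, a_i = sum_j P(i->j) * a_j:
  a_1 = 1/12*a_0 + 1/6*a_1 + 1/12*a_2 + 1/2*a_3 + 1/6*a_4
  a_2 = 0*a_0 + 1/2*a_1 + 1/6*a_2 + 1/6*a_3 + 1/6*a_4
  a_3 = 1/6*a_0 + 1/12*a_1 + 5/12*a_2 + 0*a_3 + 1/3*a_4

Substituting a_0 = 1 and a_4 = 0, rearrange to (I - Q) a = r where r[i] = P(i -> 0):
  [5/6, -1/12, -1/2] . (a_1, a_2, a_3) = 1/12
  [-1/2, 5/6, -1/6] . (a_1, a_2, a_3) = 0
  [-1/12, -5/12, 1] . (a_1, a_2, a_3) = 1/6

Solving yields:
  a_1 = 39/131
  a_2 = 31/131
  a_3 = 38/131

Starting state is 2, so the absorption probability is a_2 = 31/131.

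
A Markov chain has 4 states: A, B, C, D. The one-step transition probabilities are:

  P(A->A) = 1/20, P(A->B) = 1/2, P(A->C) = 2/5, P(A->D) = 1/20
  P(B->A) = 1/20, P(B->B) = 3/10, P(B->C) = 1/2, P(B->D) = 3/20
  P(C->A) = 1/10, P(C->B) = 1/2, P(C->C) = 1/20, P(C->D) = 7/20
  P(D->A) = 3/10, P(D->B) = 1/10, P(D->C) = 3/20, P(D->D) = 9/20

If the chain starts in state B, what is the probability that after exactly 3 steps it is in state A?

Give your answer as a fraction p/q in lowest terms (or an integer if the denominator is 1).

Computing P^3 by repeated multiplication:
P^1 =
  A: [1/20, 1/2, 2/5, 1/20]
  B: [1/20, 3/10, 1/2, 3/20]
  C: [1/10, 1/2, 1/20, 7/20]
  D: [3/10, 1/10, 3/20, 9/20]
P^2 =
  A: [33/400, 19/50, 119/400, 6/25]
  B: [9/80, 19/50, 87/400, 29/100]
  C: [7/50, 13/50, 69/200, 51/200]
  D: [17/100, 3/10, 49/200, 57/200]
P^3 =
  A: [999/8000, 41/125, 2191/8000, 1093/4000]
  B: [1067/8000, 77/250, 463/1600, 1077/4000]
  C: [131/1000, 173/500, 483/2000, 563/2000]
  D: [267/2000, 163/500, 273/1000, 107/400]

(P^3)[B -> A] = 1067/8000

Answer: 1067/8000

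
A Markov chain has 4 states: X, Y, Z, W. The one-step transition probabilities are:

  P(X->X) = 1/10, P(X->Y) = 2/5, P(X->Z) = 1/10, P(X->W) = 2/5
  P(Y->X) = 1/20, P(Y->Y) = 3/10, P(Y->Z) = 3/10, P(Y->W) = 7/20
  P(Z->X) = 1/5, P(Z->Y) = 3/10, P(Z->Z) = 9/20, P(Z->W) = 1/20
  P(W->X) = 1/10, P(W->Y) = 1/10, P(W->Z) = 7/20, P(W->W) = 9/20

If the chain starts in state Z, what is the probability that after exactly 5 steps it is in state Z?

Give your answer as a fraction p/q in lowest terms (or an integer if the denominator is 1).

Computing P^5 by repeated multiplication:
P^1 =
  X: [1/10, 2/5, 1/10, 2/5]
  Y: [1/20, 3/10, 3/10, 7/20]
  Z: [1/5, 3/10, 9/20, 1/20]
  W: [1/10, 1/10, 7/20, 9/20]
P^2 =
  X: [9/100, 23/100, 63/200, 73/200]
  Y: [23/200, 47/200, 141/400, 119/400]
  Z: [13/100, 31/100, 33/100, 23/100]
  W: [13/100, 11/50, 71/200, 59/200]
P^3 =
  X: [3/25, 59/250, 139/400, 593/2000]
  Y: [247/2000, 63/250, 1379/4000, 1119/4000]
  Z: [47/400, 267/1000, 67/200, 561/2000]
  W: [249/2000, 127/500, 171/500, 559/2000]
P^4 =
  X: [2459/20000, 2527/10000, 6859/20000, 1407/5000]
  Y: [39/320, 641/2500, 341/1000, 11229/40000]
  Z: [2403/20000, 5113/20000, 13631/40000, 11337/40000]
  W: [243/2000, 5131/20000, 2723/8000, 11263/40000]
P^5 =
  X: [6083/50000, 51203/200000, 136369/400000, 112561/400000]
  Y: [379/3125, 102417/400000, 272649/800000, 225493/800000]
  Z: [24259/200000, 25533/100000, 136503/400000, 112847/400000]
  W: [12121/100000, 51167/200000, 68167/200000, 7053/25000]

(P^5)[Z -> Z] = 136503/400000

Answer: 136503/400000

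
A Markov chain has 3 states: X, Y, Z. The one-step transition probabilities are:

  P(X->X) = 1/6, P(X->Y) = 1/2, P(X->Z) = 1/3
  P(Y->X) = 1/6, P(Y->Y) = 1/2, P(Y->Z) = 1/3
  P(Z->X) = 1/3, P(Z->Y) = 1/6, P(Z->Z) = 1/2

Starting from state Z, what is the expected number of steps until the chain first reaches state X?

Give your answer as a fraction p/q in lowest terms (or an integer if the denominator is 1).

Let h_i = expected steps to first reach X from state i.
Boundary: h_X = 0.
First-step equations for the other states:
  h_Y = 1 + 1/6*h_X + 1/2*h_Y + 1/3*h_Z
  h_Z = 1 + 1/3*h_X + 1/6*h_Y + 1/2*h_Z

Substituting h_X = 0 and rearranging gives the linear system (I - Q) h = 1:
  [1/2, -1/3] . (h_Y, h_Z) = 1
  [-1/6, 1/2] . (h_Y, h_Z) = 1

Solving yields:
  h_Y = 30/7
  h_Z = 24/7

Starting state is Z, so the expected hitting time is h_Z = 24/7.

Answer: 24/7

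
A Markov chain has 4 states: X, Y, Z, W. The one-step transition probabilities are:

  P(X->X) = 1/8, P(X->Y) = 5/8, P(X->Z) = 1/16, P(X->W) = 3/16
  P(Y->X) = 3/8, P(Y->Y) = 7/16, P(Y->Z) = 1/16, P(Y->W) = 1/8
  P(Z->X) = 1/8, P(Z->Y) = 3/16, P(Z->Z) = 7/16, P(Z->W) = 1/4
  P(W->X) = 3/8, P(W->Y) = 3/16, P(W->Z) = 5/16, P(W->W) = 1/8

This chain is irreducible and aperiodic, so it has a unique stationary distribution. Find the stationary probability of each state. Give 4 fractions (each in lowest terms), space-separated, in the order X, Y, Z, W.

Answer: 51/191 155/382 63/382 31/191

Derivation:
The stationary distribution satisfies pi = pi * P, i.e.:
  pi_X = 1/8*pi_X + 3/8*pi_Y + 1/8*pi_Z + 3/8*pi_W
  pi_Y = 5/8*pi_X + 7/16*pi_Y + 3/16*pi_Z + 3/16*pi_W
  pi_Z = 1/16*pi_X + 1/16*pi_Y + 7/16*pi_Z + 5/16*pi_W
  pi_W = 3/16*pi_X + 1/8*pi_Y + 1/4*pi_Z + 1/8*pi_W
with normalization: pi_X + pi_Y + pi_Z + pi_W = 1.

Using the first 3 balance equations plus normalization, the linear system A*pi = b is:
  [-7/8, 3/8, 1/8, 3/8] . pi = 0
  [5/8, -9/16, 3/16, 3/16] . pi = 0
  [1/16, 1/16, -9/16, 5/16] . pi = 0
  [1, 1, 1, 1] . pi = 1

Solving yields:
  pi_X = 51/191
  pi_Y = 155/382
  pi_Z = 63/382
  pi_W = 31/191

Verification (pi * P):
  51/191*1/8 + 155/382*3/8 + 63/382*1/8 + 31/191*3/8 = 51/191 = pi_X  (ok)
  51/191*5/8 + 155/382*7/16 + 63/382*3/16 + 31/191*3/16 = 155/382 = pi_Y  (ok)
  51/191*1/16 + 155/382*1/16 + 63/382*7/16 + 31/191*5/16 = 63/382 = pi_Z  (ok)
  51/191*3/16 + 155/382*1/8 + 63/382*1/4 + 31/191*1/8 = 31/191 = pi_W  (ok)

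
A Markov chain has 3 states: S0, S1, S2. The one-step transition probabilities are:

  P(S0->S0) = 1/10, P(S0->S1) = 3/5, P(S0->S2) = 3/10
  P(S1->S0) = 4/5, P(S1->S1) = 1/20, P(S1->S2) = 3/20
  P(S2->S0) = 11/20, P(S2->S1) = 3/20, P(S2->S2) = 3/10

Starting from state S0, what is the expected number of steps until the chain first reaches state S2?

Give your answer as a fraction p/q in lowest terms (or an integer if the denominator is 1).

Answer: 62/15

Derivation:
Let h_i = expected steps to first reach S2 from state i.
Boundary: h_S2 = 0.
First-step equations for the other states:
  h_S0 = 1 + 1/10*h_S0 + 3/5*h_S1 + 3/10*h_S2
  h_S1 = 1 + 4/5*h_S0 + 1/20*h_S1 + 3/20*h_S2

Substituting h_S2 = 0 and rearranging gives the linear system (I - Q) h = 1:
  [9/10, -3/5] . (h_S0, h_S1) = 1
  [-4/5, 19/20] . (h_S0, h_S1) = 1

Solving yields:
  h_S0 = 62/15
  h_S1 = 68/15

Starting state is S0, so the expected hitting time is h_S0 = 62/15.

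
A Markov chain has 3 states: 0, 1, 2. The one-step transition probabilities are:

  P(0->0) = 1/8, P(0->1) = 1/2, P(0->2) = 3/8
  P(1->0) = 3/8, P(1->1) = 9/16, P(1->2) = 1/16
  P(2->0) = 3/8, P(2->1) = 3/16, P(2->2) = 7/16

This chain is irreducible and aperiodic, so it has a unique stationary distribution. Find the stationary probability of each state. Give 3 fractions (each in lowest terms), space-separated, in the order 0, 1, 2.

The stationary distribution satisfies pi = pi * P, i.e.:
  pi_0 = 1/8*pi_0 + 3/8*pi_1 + 3/8*pi_2
  pi_1 = 1/2*pi_0 + 9/16*pi_1 + 3/16*pi_2
  pi_2 = 3/8*pi_0 + 1/16*pi_1 + 7/16*pi_2
with normalization: pi_0 + pi_1 + pi_2 = 1.

Using the first 2 balance equations plus normalization, the linear system A*pi = b is:
  [-7/8, 3/8, 3/8] . pi = 0
  [1/2, -7/16, 3/16] . pi = 0
  [1, 1, 1] . pi = 1

Solving yields:
  pi_0 = 3/10
  pi_1 = 9/20
  pi_2 = 1/4

Verification (pi * P):
  3/10*1/8 + 9/20*3/8 + 1/4*3/8 = 3/10 = pi_0  (ok)
  3/10*1/2 + 9/20*9/16 + 1/4*3/16 = 9/20 = pi_1  (ok)
  3/10*3/8 + 9/20*1/16 + 1/4*7/16 = 1/4 = pi_2  (ok)

Answer: 3/10 9/20 1/4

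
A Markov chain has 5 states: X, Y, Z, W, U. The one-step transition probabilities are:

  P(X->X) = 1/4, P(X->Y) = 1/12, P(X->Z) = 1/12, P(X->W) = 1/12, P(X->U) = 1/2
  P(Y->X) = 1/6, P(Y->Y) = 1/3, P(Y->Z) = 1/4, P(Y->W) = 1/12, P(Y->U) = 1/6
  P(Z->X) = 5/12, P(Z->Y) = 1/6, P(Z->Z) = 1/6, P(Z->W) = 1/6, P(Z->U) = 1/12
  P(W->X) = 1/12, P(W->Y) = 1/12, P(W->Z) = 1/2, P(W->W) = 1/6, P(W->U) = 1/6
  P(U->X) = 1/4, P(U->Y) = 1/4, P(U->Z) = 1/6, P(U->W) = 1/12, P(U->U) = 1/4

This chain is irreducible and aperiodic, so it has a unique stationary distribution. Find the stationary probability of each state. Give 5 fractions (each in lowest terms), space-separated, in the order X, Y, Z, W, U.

The stationary distribution satisfies pi = pi * P, i.e.:
  pi_X = 1/4*pi_X + 1/6*pi_Y + 5/12*pi_Z + 1/12*pi_W + 1/4*pi_U
  pi_Y = 1/12*pi_X + 1/3*pi_Y + 1/6*pi_Z + 1/12*pi_W + 1/4*pi_U
  pi_Z = 1/12*pi_X + 1/4*pi_Y + 1/6*pi_Z + 1/2*pi_W + 1/6*pi_U
  pi_W = 1/12*pi_X + 1/12*pi_Y + 1/6*pi_Z + 1/6*pi_W + 1/12*pi_U
  pi_U = 1/2*pi_X + 1/6*pi_Y + 1/12*pi_Z + 1/6*pi_W + 1/4*pi_U
with normalization: pi_X + pi_Y + pi_Z + pi_W + pi_U = 1.

Using the first 4 balance equations plus normalization, the linear system A*pi = b is:
  [-3/4, 1/6, 5/12, 1/12, 1/4] . pi = 0
  [1/12, -2/3, 1/6, 1/12, 1/4] . pi = 0
  [1/12, 1/4, -5/6, 1/2, 1/6] . pi = 0
  [1/12, 1/12, 1/6, -5/6, 1/12] . pi = 0
  [1, 1, 1, 1, 1] . pi = 1

Solving yields:
  pi_X = 327/1313
  pi_Y = 249/1313
  pi_Z = 20/101
  pi_W = 11/101
  pi_U = 334/1313

Verification (pi * P):
  327/1313*1/4 + 249/1313*1/6 + 20/101*5/12 + 11/101*1/12 + 334/1313*1/4 = 327/1313 = pi_X  (ok)
  327/1313*1/12 + 249/1313*1/3 + 20/101*1/6 + 11/101*1/12 + 334/1313*1/4 = 249/1313 = pi_Y  (ok)
  327/1313*1/12 + 249/1313*1/4 + 20/101*1/6 + 11/101*1/2 + 334/1313*1/6 = 20/101 = pi_Z  (ok)
  327/1313*1/12 + 249/1313*1/12 + 20/101*1/6 + 11/101*1/6 + 334/1313*1/12 = 11/101 = pi_W  (ok)
  327/1313*1/2 + 249/1313*1/6 + 20/101*1/12 + 11/101*1/6 + 334/1313*1/4 = 334/1313 = pi_U  (ok)

Answer: 327/1313 249/1313 20/101 11/101 334/1313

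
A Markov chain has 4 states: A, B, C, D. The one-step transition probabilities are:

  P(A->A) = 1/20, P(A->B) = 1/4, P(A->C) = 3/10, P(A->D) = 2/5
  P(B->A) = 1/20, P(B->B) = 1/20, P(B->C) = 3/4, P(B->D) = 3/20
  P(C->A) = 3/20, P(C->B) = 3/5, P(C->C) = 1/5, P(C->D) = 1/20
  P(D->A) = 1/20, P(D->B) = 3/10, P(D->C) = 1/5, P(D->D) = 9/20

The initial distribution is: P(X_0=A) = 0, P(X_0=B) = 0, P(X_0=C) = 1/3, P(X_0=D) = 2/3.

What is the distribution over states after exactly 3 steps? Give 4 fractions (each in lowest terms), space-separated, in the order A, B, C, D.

Propagating the distribution step by step (d_{t+1} = d_t * P):
d_0 = (A=0, B=0, C=1/3, D=2/3)
  d_1[A] = 0*1/20 + 0*1/20 + 1/3*3/20 + 2/3*1/20 = 1/12
  d_1[B] = 0*1/4 + 0*1/20 + 1/3*3/5 + 2/3*3/10 = 2/5
  d_1[C] = 0*3/10 + 0*3/4 + 1/3*1/5 + 2/3*1/5 = 1/5
  d_1[D] = 0*2/5 + 0*3/20 + 1/3*1/20 + 2/3*9/20 = 19/60
d_1 = (A=1/12, B=2/5, C=1/5, D=19/60)
  d_2[A] = 1/12*1/20 + 2/5*1/20 + 1/5*3/20 + 19/60*1/20 = 7/100
  d_2[B] = 1/12*1/4 + 2/5*1/20 + 1/5*3/5 + 19/60*3/10 = 307/1200
  d_2[C] = 1/12*3/10 + 2/5*3/4 + 1/5*1/5 + 19/60*1/5 = 257/600
  d_2[D] = 1/12*2/5 + 2/5*3/20 + 1/5*1/20 + 19/60*9/20 = 59/240
d_2 = (A=7/100, B=307/1200, C=257/600, D=59/240)
  d_3[A] = 7/100*1/20 + 307/1200*1/20 + 257/600*3/20 + 59/240*1/20 = 557/6000
  d_3[B] = 7/100*1/4 + 307/1200*1/20 + 257/600*3/5 + 59/240*3/10 = 1733/4800
  d_3[C] = 7/100*3/10 + 307/1200*3/4 + 257/600*1/5 + 59/240*1/5 = 1669/4800
  d_3[D] = 7/100*2/5 + 307/1200*3/20 + 257/600*1/20 + 59/240*9/20 = 2381/12000
d_3 = (A=557/6000, B=1733/4800, C=1669/4800, D=2381/12000)

Answer: 557/6000 1733/4800 1669/4800 2381/12000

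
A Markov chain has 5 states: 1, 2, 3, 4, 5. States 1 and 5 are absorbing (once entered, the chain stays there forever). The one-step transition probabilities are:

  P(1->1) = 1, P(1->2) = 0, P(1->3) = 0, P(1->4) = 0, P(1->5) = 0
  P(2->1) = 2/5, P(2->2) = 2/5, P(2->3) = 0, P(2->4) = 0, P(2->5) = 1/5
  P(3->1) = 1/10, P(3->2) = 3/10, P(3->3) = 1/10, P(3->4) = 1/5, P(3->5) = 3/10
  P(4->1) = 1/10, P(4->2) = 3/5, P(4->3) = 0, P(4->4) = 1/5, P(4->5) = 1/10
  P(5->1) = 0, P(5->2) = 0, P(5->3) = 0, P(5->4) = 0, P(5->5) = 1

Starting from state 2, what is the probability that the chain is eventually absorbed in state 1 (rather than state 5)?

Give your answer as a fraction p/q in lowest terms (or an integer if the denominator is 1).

Answer: 2/3

Derivation:
Let a_i = P(absorbed in 1 | start in state i).
Boundary conditions: a_1 = 1, a_5 = 0.
For each transient state i, a_i = sum_j P(i->j) * a_j:
  a_2 = 2/5*a_1 + 2/5*a_2 + 0*a_3 + 0*a_4 + 1/5*a_5
  a_3 = 1/10*a_1 + 3/10*a_2 + 1/10*a_3 + 1/5*a_4 + 3/10*a_5
  a_4 = 1/10*a_1 + 3/5*a_2 + 0*a_3 + 1/5*a_4 + 1/10*a_5

Substituting a_1 = 1 and a_5 = 0, rearrange to (I - Q) a = r where r[i] = P(i -> 1):
  [3/5, 0, 0] . (a_2, a_3, a_4) = 2/5
  [-3/10, 9/10, -1/5] . (a_2, a_3, a_4) = 1/10
  [-3/5, 0, 4/5] . (a_2, a_3, a_4) = 1/10

Solving yields:
  a_2 = 2/3
  a_3 = 17/36
  a_4 = 5/8

Starting state is 2, so the absorption probability is a_2 = 2/3.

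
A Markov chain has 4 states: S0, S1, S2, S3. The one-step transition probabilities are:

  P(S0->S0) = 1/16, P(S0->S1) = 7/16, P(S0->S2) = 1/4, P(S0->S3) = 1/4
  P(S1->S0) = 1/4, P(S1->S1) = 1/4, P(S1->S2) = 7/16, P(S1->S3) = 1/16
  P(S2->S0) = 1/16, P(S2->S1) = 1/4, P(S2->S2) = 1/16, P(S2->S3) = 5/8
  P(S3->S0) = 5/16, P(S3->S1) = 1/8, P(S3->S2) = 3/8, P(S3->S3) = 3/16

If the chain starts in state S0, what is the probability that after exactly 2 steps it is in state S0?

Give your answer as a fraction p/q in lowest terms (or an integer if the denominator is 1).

Computing P^2 by repeated multiplication:
P^1 =
  S0: [1/16, 7/16, 1/4, 1/4]
  S1: [1/4, 1/4, 7/16, 1/16]
  S2: [1/16, 1/4, 1/16, 5/8]
  S3: [5/16, 1/8, 3/8, 3/16]
P^2 =
  S0: [53/256, 59/256, 81/256, 63/256]
  S1: [1/8, 37/128, 57/256, 93/256]
  S2: [17/64, 47/256, 93/256, 3/16]
  S3: [17/128, 73/256, 29/128, 91/256]

(P^2)[S0 -> S0] = 53/256

Answer: 53/256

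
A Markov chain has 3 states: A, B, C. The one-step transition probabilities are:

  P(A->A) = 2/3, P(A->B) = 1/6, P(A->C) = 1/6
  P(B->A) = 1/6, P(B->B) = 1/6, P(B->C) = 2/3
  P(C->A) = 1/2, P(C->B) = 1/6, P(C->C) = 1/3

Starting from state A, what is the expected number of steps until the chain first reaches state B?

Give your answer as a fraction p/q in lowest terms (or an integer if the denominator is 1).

Answer: 6

Derivation:
Let h_i = expected steps to first reach B from state i.
Boundary: h_B = 0.
First-step equations for the other states:
  h_A = 1 + 2/3*h_A + 1/6*h_B + 1/6*h_C
  h_C = 1 + 1/2*h_A + 1/6*h_B + 1/3*h_C

Substituting h_B = 0 and rearranging gives the linear system (I - Q) h = 1:
  [1/3, -1/6] . (h_A, h_C) = 1
  [-1/2, 2/3] . (h_A, h_C) = 1

Solving yields:
  h_A = 6
  h_C = 6

Starting state is A, so the expected hitting time is h_A = 6.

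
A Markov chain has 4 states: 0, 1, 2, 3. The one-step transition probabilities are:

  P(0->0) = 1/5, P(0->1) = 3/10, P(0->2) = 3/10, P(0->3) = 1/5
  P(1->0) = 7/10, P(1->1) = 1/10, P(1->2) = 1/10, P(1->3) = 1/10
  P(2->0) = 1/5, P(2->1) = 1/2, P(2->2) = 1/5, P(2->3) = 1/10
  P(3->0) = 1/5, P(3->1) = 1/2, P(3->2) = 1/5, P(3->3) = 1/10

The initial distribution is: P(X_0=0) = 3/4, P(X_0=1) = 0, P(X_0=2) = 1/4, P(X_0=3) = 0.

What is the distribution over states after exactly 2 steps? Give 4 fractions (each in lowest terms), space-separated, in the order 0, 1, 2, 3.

Propagating the distribution step by step (d_{t+1} = d_t * P):
d_0 = (0=3/4, 1=0, 2=1/4, 3=0)
  d_1[0] = 3/4*1/5 + 0*7/10 + 1/4*1/5 + 0*1/5 = 1/5
  d_1[1] = 3/4*3/10 + 0*1/10 + 1/4*1/2 + 0*1/2 = 7/20
  d_1[2] = 3/4*3/10 + 0*1/10 + 1/4*1/5 + 0*1/5 = 11/40
  d_1[3] = 3/4*1/5 + 0*1/10 + 1/4*1/10 + 0*1/10 = 7/40
d_1 = (0=1/5, 1=7/20, 2=11/40, 3=7/40)
  d_2[0] = 1/5*1/5 + 7/20*7/10 + 11/40*1/5 + 7/40*1/5 = 3/8
  d_2[1] = 1/5*3/10 + 7/20*1/10 + 11/40*1/2 + 7/40*1/2 = 8/25
  d_2[2] = 1/5*3/10 + 7/20*1/10 + 11/40*1/5 + 7/40*1/5 = 37/200
  d_2[3] = 1/5*1/5 + 7/20*1/10 + 11/40*1/10 + 7/40*1/10 = 3/25
d_2 = (0=3/8, 1=8/25, 2=37/200, 3=3/25)

Answer: 3/8 8/25 37/200 3/25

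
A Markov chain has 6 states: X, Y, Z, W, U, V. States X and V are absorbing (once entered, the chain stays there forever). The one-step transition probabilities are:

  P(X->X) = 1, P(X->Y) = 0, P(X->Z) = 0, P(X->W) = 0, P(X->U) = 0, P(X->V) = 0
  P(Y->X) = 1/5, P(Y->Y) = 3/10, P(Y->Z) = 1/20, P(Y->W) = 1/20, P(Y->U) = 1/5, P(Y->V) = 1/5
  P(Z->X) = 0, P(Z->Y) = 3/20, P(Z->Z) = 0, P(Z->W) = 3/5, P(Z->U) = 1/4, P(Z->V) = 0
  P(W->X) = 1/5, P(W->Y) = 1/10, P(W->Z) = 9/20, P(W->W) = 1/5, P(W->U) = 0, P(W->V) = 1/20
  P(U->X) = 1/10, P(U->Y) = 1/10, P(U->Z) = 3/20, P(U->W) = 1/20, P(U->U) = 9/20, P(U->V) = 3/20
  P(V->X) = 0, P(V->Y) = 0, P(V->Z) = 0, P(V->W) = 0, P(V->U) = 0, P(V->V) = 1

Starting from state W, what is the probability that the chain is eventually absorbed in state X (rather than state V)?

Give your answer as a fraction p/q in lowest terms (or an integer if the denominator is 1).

Answer: 15528/24071

Derivation:
Let a_i = P(absorbed in X | start in state i).
Boundary conditions: a_X = 1, a_V = 0.
For each transient state i, a_i = sum_j P(i->j) * a_j:
  a_Y = 1/5*a_X + 3/10*a_Y + 1/20*a_Z + 1/20*a_W + 1/5*a_U + 1/5*a_V
  a_Z = 0*a_X + 3/20*a_Y + 0*a_Z + 3/5*a_W + 1/4*a_U + 0*a_V
  a_W = 1/5*a_X + 1/10*a_Y + 9/20*a_Z + 1/5*a_W + 0*a_U + 1/20*a_V
  a_U = 1/10*a_X + 1/10*a_Y + 3/20*a_Z + 1/20*a_W + 9/20*a_U + 3/20*a_V

Substituting a_X = 1 and a_V = 0, rearrange to (I - Q) a = r where r[i] = P(i -> X):
  [7/10, -1/20, -1/20, -1/5] . (a_Y, a_Z, a_W, a_U) = 1/5
  [-3/20, 1, -3/5, -1/4] . (a_Y, a_Z, a_W, a_U) = 0
  [-1/10, -9/20, 4/5, 0] . (a_Y, a_Z, a_W, a_U) = 1/5
  [-1/10, -3/20, -1/20, 11/20] . (a_Y, a_Z, a_W, a_U) = 1/10

Solving yields:
  a_Y = 12398/24071
  a_Z = 14152/24071
  a_W = 15528/24071
  a_U = 11902/24071

Starting state is W, so the absorption probability is a_W = 15528/24071.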